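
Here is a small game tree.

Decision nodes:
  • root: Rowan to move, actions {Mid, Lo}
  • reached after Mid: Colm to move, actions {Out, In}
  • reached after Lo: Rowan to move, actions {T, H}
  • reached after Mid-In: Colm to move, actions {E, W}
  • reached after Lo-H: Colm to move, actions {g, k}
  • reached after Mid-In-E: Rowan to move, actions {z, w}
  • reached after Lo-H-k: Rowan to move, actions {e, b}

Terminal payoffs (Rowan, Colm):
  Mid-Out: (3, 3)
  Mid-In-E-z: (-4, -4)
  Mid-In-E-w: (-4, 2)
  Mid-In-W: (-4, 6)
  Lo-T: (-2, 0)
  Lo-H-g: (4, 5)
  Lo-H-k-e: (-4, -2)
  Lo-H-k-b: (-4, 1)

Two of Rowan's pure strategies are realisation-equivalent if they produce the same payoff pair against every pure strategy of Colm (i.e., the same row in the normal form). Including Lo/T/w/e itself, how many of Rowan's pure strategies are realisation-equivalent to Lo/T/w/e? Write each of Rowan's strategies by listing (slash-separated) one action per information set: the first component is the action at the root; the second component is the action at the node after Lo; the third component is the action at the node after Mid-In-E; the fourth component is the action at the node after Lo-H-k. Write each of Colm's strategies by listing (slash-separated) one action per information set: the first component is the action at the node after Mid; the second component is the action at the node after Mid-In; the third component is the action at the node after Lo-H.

Row for Lo/T/w/e (columns Out/E/g, Out/E/k, Out/W/g, Out/W/k, In/E/g, In/E/k, In/W/g, In/W/k): (-2,0) (-2,0) (-2,0) (-2,0) (-2,0) (-2,0) (-2,0) (-2,0).
Under Lo/T/w/e, Rowan's choice at the node after Mid-In-E and at the node after Lo-H-k can never be reached regardless of what Colm does, so varying those choices leaves every outcome unchanged.
Holding the reachable choices fixed and varying the unreachable ones freely already gives 2 × 2 = 4 equivalent strategies.
No other strategy reproduces this row, so those 4 are the full class: Lo/T/z/e, Lo/T/z/b, Lo/T/w/e, Lo/T/w/b.

4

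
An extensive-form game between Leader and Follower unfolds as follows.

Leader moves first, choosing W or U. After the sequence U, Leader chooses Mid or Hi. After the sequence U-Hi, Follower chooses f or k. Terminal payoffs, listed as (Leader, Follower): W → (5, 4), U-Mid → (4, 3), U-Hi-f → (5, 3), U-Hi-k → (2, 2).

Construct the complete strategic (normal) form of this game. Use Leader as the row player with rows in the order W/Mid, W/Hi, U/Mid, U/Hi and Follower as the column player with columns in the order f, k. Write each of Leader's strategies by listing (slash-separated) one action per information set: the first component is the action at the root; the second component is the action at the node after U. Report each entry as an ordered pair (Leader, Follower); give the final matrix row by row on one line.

W/Mid: (5,4) (5,4) | W/Hi: (5,4) (5,4) | U/Mid: (4,3) (4,3) | U/Hi: (5,3) (2,2)

             f        k
W/Mid    (5,4)    (5,4)
 W/Hi    (5,4)    (5,4)
U/Mid    (4,3)    (4,3)
 U/Hi    (5,3)    (2,2)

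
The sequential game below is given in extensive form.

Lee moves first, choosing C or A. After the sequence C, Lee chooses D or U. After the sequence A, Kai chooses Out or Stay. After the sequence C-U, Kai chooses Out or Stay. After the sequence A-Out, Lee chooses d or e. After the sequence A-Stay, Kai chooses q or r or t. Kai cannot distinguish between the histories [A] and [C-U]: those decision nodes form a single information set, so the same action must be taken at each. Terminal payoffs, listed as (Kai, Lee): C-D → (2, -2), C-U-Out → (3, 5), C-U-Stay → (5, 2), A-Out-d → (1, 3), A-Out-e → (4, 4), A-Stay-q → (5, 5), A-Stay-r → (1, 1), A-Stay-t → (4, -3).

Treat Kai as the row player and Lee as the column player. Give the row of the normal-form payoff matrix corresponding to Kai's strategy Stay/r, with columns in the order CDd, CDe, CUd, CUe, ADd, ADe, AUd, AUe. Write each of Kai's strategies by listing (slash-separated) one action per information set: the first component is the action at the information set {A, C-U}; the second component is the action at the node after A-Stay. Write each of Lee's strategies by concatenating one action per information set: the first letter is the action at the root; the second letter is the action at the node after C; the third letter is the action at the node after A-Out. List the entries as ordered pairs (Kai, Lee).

(2,-2) (2,-2) (5,2) (5,2) (1,1) (1,1) (1,1) (1,1)

vs CDd: Lee plays C → Lee plays D at [C] → (2, -2)
vs CDe: Lee plays C → Lee plays D at [C] → (2, -2)
vs CUd: Lee plays C → Lee plays U at [C] → Kai plays Stay at [C-U] → (5, 2)
vs CUe: Lee plays C → Lee plays U at [C] → Kai plays Stay at [C-U] → (5, 2)
vs ADd: Lee plays A → Kai plays Stay at [A] → Kai plays r at [A-Stay] → (1, 1)
vs ADe: Lee plays A → Kai plays Stay at [A] → Kai plays r at [A-Stay] → (1, 1)
vs AUd: Lee plays A → Kai plays Stay at [A] → Kai plays r at [A-Stay] → (1, 1)
vs AUe: Lee plays A → Kai plays Stay at [A] → Kai plays r at [A-Stay] → (1, 1)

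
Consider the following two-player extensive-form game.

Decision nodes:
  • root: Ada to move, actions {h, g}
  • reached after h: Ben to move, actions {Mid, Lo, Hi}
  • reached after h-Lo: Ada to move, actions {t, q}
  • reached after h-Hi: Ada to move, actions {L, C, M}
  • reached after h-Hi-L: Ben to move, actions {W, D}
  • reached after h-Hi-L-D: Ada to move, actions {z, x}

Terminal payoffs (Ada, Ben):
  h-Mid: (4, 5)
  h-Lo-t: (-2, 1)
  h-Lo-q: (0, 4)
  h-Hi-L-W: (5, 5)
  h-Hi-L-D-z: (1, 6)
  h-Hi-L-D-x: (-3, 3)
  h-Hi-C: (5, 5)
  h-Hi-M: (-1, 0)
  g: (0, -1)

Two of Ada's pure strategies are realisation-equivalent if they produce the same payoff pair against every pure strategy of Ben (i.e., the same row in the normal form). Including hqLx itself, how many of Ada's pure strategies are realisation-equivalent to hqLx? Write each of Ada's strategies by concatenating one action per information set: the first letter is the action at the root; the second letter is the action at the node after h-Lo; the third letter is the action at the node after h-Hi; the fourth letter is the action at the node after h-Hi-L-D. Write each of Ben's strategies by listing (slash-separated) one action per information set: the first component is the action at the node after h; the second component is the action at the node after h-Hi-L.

Row for hqLx (columns Mid/W, Mid/D, Lo/W, Lo/D, Hi/W, Hi/D): (4,5) (4,5) (0,4) (0,4) (5,5) (-3,3).
Every one of Ada's information sets is on the play path for some reply by Ben when Ada follows hqLx.
Changing the action at any of them therefore changes at least one column, so only hqLx itself gives this row.

1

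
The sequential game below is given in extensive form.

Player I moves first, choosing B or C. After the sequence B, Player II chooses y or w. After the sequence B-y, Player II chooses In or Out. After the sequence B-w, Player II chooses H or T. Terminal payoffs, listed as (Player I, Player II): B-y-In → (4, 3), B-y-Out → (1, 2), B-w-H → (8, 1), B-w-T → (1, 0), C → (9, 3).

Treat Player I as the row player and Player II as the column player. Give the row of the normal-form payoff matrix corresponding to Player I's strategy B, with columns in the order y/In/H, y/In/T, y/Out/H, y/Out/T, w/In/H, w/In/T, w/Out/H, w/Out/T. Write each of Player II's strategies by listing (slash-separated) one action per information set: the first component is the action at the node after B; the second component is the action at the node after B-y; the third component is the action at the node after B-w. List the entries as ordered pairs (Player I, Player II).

(4,3) (4,3) (1,2) (1,2) (8,1) (1,0) (8,1) (1,0)

vs y/In/H: Player I plays B → Player II plays y at [B] → Player II plays In at [B-y] → (4, 3)
vs y/In/T: Player I plays B → Player II plays y at [B] → Player II plays In at [B-y] → (4, 3)
vs y/Out/H: Player I plays B → Player II plays y at [B] → Player II plays Out at [B-y] → (1, 2)
vs y/Out/T: Player I plays B → Player II plays y at [B] → Player II plays Out at [B-y] → (1, 2)
vs w/In/H: Player I plays B → Player II plays w at [B] → Player II plays H at [B-w] → (8, 1)
vs w/In/T: Player I plays B → Player II plays w at [B] → Player II plays T at [B-w] → (1, 0)
vs w/Out/H: Player I plays B → Player II plays w at [B] → Player II plays H at [B-w] → (8, 1)
vs w/Out/T: Player I plays B → Player II plays w at [B] → Player II plays T at [B-w] → (1, 0)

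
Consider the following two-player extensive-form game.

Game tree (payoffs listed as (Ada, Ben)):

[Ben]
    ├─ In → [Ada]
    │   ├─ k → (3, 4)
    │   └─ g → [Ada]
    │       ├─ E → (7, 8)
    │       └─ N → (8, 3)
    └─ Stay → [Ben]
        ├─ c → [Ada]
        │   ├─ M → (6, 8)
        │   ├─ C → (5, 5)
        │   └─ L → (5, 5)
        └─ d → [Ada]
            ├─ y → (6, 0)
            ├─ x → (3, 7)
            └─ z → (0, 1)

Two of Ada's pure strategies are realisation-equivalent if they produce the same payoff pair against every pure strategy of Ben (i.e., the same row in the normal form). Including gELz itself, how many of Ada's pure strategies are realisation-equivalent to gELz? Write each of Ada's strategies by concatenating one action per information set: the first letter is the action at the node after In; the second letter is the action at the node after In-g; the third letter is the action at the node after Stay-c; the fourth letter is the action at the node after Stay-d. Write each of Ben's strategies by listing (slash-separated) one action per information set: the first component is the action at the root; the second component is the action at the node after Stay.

2

Row for gELz (columns In/c, In/d, Stay/c, Stay/d): (7,8) (7,8) (5,5) (0,1).
Every one of Ada's information sets is on the play path for some reply by Ben when Ada follows gELz.
Even so, gECz happens to produce the same payoff in every column — so 2 strategies share this row.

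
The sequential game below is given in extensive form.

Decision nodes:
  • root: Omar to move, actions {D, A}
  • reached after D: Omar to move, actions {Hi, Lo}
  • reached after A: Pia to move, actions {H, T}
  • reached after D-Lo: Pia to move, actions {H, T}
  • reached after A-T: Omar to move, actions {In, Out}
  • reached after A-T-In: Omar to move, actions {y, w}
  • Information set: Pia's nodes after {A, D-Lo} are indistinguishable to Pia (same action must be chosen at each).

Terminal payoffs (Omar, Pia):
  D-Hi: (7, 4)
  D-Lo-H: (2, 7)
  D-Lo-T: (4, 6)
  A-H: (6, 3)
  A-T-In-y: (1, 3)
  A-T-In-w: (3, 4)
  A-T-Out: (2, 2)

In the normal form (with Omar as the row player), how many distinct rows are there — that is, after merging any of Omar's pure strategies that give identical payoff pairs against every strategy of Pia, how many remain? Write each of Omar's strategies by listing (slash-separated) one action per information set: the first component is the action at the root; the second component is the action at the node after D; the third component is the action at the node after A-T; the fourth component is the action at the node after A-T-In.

Omar has 16 pure strategies: D/Hi/In/y, D/Hi/In/w, D/Hi/Out/y, D/Hi/Out/w, D/Lo/In/y, D/Lo/In/w, D/Lo/Out/y, D/Lo/Out/w, A/Hi/In/y, A/Hi/In/w, A/Hi/Out/y, A/Hi/Out/w, A/Lo/In/y, A/Lo/In/w, A/Lo/Out/y, A/Lo/Out/w. Columns: H, T.
{D/Hi/In/y, D/Hi/In/w, D/Hi/Out/y, D/Hi/Out/w} → row (7,4) (7,4)
{D/Lo/In/y, D/Lo/In/w, D/Lo/Out/y, D/Lo/Out/w} → row (2,7) (4,6)
{A/Hi/In/y, A/Lo/In/y} → row (6,3) (1,3)
{A/Hi/In/w, A/Lo/In/w} → row (6,3) (3,4)
{A/Hi/Out/y, A/Hi/Out/w, A/Lo/Out/y, A/Lo/Out/w} → row (6,3) (2,2)
That's 5 distinct rows out of 16 strategies.

5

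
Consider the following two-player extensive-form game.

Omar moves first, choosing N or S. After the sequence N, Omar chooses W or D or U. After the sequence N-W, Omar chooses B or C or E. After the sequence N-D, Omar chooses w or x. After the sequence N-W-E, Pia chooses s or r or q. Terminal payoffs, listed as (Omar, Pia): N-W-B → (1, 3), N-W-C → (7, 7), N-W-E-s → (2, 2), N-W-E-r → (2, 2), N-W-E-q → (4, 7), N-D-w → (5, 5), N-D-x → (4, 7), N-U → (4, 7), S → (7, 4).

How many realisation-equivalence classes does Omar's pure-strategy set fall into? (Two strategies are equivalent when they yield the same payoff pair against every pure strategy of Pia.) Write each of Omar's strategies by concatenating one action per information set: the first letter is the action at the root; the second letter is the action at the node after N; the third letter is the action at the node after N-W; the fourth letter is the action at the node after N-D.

6

Omar has 36 pure strategies: NWBw, NWBx, NWCw, NWCx, NWEw, NWEx, NDBw, NDBx, NDCw, NDCx, NDEw, NDEx, NUBw, NUBx, NUCw, NUCx, NUEw, NUEx, SWBw, SWBx, SWCw, SWCx, SWEw, SWEx, SDBw, SDBx, SDCw, SDCx, SDEw, SDEx, SUBw, SUBx, SUCw, SUCx, SUEw, SUEx. Columns: s, r, q.
{NWBw, NWBx} → row (1,3) (1,3) (1,3)
{NWCw, NWCx} → row (7,7) (7,7) (7,7)
{NWEw, NWEx} → row (2,2) (2,2) (4,7)
{NDBw, NDCw, NDEw} → row (5,5) (5,5) (5,5)
{NDBx, NDCx, NDEx, NUBw, NUBx, NUCw, NUCx, NUEw, NUEx} → row (4,7) (4,7) (4,7)
{SWBw, SWBx, SWCw, SWCx, SWEw, SWEx, SDBw, SDBx, SDCw, SDCx, SDEw, SDEx, SUBw, SUBx, SUCw, SUCx, SUEw, SUEx} → row (7,4) (7,4) (7,4)
That's 6 distinct rows out of 36 strategies.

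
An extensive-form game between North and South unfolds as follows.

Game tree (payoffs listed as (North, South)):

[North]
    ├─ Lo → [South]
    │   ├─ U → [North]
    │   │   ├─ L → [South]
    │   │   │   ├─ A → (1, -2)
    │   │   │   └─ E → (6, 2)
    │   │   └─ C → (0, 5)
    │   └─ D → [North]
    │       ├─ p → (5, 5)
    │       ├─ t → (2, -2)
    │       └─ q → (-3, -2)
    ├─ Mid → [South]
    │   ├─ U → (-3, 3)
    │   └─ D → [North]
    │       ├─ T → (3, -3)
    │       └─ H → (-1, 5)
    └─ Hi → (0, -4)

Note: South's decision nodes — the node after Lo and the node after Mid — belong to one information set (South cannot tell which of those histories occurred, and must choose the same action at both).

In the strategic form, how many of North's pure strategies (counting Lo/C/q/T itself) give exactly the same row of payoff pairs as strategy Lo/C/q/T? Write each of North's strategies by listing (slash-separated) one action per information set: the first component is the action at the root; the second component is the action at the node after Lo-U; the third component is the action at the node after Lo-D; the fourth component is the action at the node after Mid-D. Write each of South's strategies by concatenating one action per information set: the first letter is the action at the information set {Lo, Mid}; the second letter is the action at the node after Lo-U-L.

Row for Lo/C/q/T (columns UA, UE, DA, DE): (0,5) (0,5) (-3,-2) (-3,-2).
Under Lo/C/q/T, North's choice at the node after Mid-D can never be reached regardless of what South does, so varying those choices leaves every outcome unchanged.
Holding the reachable choices fixed and varying the unreachable one freely already gives 2 equivalent strategies.
No other strategy reproduces this row, so those 2 are the full class: Lo/C/q/T, Lo/C/q/H.

2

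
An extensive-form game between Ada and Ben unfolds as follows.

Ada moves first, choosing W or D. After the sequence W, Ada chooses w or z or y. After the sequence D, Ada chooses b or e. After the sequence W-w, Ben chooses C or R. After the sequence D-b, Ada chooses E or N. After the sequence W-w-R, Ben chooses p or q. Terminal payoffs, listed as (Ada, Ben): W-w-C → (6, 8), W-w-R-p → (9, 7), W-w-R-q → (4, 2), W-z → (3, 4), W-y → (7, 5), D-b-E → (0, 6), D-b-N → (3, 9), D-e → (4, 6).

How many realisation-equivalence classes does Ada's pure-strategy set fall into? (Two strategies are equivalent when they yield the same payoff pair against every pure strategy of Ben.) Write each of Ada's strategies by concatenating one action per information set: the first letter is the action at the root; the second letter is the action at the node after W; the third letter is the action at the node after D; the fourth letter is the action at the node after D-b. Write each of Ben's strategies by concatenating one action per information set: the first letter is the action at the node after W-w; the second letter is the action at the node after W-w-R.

6

Ada has 24 pure strategies: WwbE, WwbN, WweE, WweN, WzbE, WzbN, WzeE, WzeN, WybE, WybN, WyeE, WyeN, DwbE, DwbN, DweE, DweN, DzbE, DzbN, DzeE, DzeN, DybE, DybN, DyeE, DyeN. Columns: Cp, Cq, Rp, Rq.
{WwbE, WwbN, WweE, WweN} → row (6,8) (6,8) (9,7) (4,2)
{WzbE, WzbN, WzeE, WzeN} → row (3,4) (3,4) (3,4) (3,4)
{WybE, WybN, WyeE, WyeN} → row (7,5) (7,5) (7,5) (7,5)
{DwbE, DzbE, DybE} → row (0,6) (0,6) (0,6) (0,6)
{DwbN, DzbN, DybN} → row (3,9) (3,9) (3,9) (3,9)
{DweE, DweN, DzeE, DzeN, DyeE, DyeN} → row (4,6) (4,6) (4,6) (4,6)
That's 6 distinct rows out of 24 strategies.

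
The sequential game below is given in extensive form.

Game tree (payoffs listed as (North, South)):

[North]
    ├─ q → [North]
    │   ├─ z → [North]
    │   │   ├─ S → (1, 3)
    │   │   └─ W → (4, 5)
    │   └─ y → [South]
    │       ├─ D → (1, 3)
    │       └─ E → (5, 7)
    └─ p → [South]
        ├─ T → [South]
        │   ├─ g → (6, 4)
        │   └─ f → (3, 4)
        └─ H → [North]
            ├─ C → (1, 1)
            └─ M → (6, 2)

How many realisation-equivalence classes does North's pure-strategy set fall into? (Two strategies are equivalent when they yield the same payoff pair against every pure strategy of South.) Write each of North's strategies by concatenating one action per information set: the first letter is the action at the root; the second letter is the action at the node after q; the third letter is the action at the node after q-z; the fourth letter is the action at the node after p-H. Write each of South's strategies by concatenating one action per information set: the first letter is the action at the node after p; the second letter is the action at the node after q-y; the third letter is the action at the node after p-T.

5

North has 16 pure strategies: qzSC, qzSM, qzWC, qzWM, qySC, qySM, qyWC, qyWM, pzSC, pzSM, pzWC, pzWM, pySC, pySM, pyWC, pyWM. Columns: TDg, TDf, TEg, TEf, HDg, HDf, HEg, HEf.
{qzSC, qzSM} → row (1,3) (1,3) (1,3) (1,3) (1,3) (1,3) (1,3) (1,3)
{qzWC, qzWM} → row (4,5) (4,5) (4,5) (4,5) (4,5) (4,5) (4,5) (4,5)
{qySC, qySM, qyWC, qyWM} → row (1,3) (1,3) (5,7) (5,7) (1,3) (1,3) (5,7) (5,7)
{pzSC, pzWC, pySC, pyWC} → row (6,4) (3,4) (6,4) (3,4) (1,1) (1,1) (1,1) (1,1)
{pzSM, pzWM, pySM, pyWM} → row (6,4) (3,4) (6,4) (3,4) (6,2) (6,2) (6,2) (6,2)
That's 5 distinct rows out of 16 strategies.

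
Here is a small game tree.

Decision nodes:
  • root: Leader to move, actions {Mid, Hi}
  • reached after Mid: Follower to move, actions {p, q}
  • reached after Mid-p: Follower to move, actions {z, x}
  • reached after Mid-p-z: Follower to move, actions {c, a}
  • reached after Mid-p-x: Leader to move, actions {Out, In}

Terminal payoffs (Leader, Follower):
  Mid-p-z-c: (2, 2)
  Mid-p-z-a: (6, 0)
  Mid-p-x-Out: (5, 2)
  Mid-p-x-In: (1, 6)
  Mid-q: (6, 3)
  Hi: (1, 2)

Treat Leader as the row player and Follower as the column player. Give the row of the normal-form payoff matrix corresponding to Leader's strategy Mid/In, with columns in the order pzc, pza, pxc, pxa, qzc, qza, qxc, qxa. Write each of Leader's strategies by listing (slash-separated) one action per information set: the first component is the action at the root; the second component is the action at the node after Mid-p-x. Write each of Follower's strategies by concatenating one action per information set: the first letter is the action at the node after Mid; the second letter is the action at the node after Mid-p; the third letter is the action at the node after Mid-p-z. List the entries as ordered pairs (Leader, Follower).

(2,2) (6,0) (1,6) (1,6) (6,3) (6,3) (6,3) (6,3)

vs pzc: Leader plays Mid → Follower plays p at [Mid] → Follower plays z at [Mid-p] → Follower plays c at [Mid-p-z] → (2, 2)
vs pza: Leader plays Mid → Follower plays p at [Mid] → Follower plays z at [Mid-p] → Follower plays a at [Mid-p-z] → (6, 0)
vs pxc: Leader plays Mid → Follower plays p at [Mid] → Follower plays x at [Mid-p] → Leader plays In at [Mid-p-x] → (1, 6)
vs pxa: Leader plays Mid → Follower plays p at [Mid] → Follower plays x at [Mid-p] → Leader plays In at [Mid-p-x] → (1, 6)
vs qzc: Leader plays Mid → Follower plays q at [Mid] → (6, 3)
vs qza: Leader plays Mid → Follower plays q at [Mid] → (6, 3)
vs qxc: Leader plays Mid → Follower plays q at [Mid] → (6, 3)
vs qxa: Leader plays Mid → Follower plays q at [Mid] → (6, 3)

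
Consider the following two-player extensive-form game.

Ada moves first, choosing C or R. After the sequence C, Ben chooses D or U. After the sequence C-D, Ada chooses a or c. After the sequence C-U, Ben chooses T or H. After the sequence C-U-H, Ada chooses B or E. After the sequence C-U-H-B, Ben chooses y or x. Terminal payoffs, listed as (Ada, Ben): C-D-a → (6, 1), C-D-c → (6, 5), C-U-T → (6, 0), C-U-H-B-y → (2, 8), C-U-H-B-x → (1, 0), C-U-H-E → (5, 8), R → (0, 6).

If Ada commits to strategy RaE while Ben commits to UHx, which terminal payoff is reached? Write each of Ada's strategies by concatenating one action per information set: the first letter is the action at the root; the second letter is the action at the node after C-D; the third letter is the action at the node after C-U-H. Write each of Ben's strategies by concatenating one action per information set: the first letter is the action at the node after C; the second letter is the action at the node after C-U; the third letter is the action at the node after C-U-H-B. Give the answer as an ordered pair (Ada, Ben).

(0, 6)

Trace the play path from the root:
  Ada plays R
→ terminal payoff (0, 6).
(Ada's choice at the node after C-D is never reached on this path, so it doesn't affect the outcome.)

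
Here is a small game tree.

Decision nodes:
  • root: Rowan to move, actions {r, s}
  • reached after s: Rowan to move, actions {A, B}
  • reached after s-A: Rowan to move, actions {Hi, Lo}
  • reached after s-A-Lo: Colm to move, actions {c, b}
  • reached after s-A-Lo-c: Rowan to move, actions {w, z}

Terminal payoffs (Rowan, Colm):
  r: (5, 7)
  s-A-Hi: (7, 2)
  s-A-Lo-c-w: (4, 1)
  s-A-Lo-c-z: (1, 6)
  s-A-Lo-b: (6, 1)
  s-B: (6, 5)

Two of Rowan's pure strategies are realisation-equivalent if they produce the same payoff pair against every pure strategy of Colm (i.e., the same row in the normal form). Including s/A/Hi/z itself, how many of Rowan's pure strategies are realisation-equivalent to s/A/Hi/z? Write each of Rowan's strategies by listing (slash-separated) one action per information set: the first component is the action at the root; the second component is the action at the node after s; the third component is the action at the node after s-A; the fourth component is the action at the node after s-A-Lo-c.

Row for s/A/Hi/z (columns c, b): (7,2) (7,2).
Under s/A/Hi/z, Rowan's choice at the node after s-A-Lo-c can never be reached regardless of what Colm does, so varying those choices leaves every outcome unchanged.
Holding the reachable choices fixed and varying the unreachable one freely already gives 2 equivalent strategies.
No other strategy reproduces this row, so those 2 are the full class: s/A/Hi/w, s/A/Hi/z.

2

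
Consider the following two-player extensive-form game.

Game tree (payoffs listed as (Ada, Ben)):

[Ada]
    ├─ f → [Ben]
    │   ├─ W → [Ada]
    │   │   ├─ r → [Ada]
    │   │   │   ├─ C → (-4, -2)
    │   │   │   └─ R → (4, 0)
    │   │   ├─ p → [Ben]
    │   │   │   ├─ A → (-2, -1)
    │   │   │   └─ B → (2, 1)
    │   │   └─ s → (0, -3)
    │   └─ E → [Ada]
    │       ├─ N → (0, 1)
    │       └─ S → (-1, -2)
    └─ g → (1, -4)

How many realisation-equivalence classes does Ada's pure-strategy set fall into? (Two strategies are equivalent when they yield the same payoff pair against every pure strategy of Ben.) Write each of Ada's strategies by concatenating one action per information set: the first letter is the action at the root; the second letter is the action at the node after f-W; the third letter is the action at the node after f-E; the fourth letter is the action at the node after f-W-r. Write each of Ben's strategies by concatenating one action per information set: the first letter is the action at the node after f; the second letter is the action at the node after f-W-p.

9

Ada has 24 pure strategies: frNC, frNR, frSC, frSR, fpNC, fpNR, fpSC, fpSR, fsNC, fsNR, fsSC, fsSR, grNC, grNR, grSC, grSR, gpNC, gpNR, gpSC, gpSR, gsNC, gsNR, gsSC, gsSR. Columns: WA, WB, EA, EB.
{frNC} → row (-4,-2) (-4,-2) (0,1) (0,1)
{frNR} → row (4,0) (4,0) (0,1) (0,1)
{frSC} → row (-4,-2) (-4,-2) (-1,-2) (-1,-2)
{frSR} → row (4,0) (4,0) (-1,-2) (-1,-2)
{fpNC, fpNR} → row (-2,-1) (2,1) (0,1) (0,1)
{fpSC, fpSR} → row (-2,-1) (2,1) (-1,-2) (-1,-2)
{fsNC, fsNR} → row (0,-3) (0,-3) (0,1) (0,1)
{fsSC, fsSR} → row (0,-3) (0,-3) (-1,-2) (-1,-2)
{grNC, grNR, grSC, grSR, gpNC, gpNR, gpSC, gpSR, gsNC, gsNR, gsSC, gsSR} → row (1,-4) (1,-4) (1,-4) (1,-4)
That's 9 distinct rows out of 24 strategies.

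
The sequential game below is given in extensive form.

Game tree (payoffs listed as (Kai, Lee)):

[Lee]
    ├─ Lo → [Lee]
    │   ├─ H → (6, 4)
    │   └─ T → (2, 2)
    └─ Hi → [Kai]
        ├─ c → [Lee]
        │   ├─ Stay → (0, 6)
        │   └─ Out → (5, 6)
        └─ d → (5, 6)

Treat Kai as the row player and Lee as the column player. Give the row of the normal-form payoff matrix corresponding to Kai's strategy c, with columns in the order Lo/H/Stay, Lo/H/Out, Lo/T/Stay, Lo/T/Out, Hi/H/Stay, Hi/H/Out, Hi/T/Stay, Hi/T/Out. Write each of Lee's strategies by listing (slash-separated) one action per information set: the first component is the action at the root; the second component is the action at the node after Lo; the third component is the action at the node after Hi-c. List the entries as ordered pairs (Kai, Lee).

vs Lo/H/Stay: Lee plays Lo → Lee plays H at [Lo] → (6, 4)
vs Lo/H/Out: Lee plays Lo → Lee plays H at [Lo] → (6, 4)
vs Lo/T/Stay: Lee plays Lo → Lee plays T at [Lo] → (2, 2)
vs Lo/T/Out: Lee plays Lo → Lee plays T at [Lo] → (2, 2)
vs Hi/H/Stay: Lee plays Hi → Kai plays c at [Hi] → Lee plays Stay at [Hi-c] → (0, 6)
vs Hi/H/Out: Lee plays Hi → Kai plays c at [Hi] → Lee plays Out at [Hi-c] → (5, 6)
vs Hi/T/Stay: Lee plays Hi → Kai plays c at [Hi] → Lee plays Stay at [Hi-c] → (0, 6)
vs Hi/T/Out: Lee plays Hi → Kai plays c at [Hi] → Lee plays Out at [Hi-c] → (5, 6)

(6,4) (6,4) (2,2) (2,2) (0,6) (5,6) (0,6) (5,6)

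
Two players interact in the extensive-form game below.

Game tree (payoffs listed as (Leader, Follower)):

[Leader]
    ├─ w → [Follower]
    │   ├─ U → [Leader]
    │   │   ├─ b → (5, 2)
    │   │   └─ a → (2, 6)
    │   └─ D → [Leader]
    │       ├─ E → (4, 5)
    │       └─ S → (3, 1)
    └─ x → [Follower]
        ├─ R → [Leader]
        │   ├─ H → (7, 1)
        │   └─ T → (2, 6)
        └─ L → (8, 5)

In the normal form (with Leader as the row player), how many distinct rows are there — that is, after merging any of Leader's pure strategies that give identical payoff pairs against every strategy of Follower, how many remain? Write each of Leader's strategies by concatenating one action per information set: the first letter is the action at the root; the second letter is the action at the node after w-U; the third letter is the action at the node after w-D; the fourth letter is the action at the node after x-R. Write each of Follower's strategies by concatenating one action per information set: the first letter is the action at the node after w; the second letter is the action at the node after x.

Leader has 16 pure strategies: wbEH, wbET, wbSH, wbST, waEH, waET, waSH, waST, xbEH, xbET, xbSH, xbST, xaEH, xaET, xaSH, xaST. Columns: UR, UL, DR, DL.
{wbEH, wbET} → row (5,2) (5,2) (4,5) (4,5)
{wbSH, wbST} → row (5,2) (5,2) (3,1) (3,1)
{waEH, waET} → row (2,6) (2,6) (4,5) (4,5)
{waSH, waST} → row (2,6) (2,6) (3,1) (3,1)
{xbEH, xbSH, xaEH, xaSH} → row (7,1) (8,5) (7,1) (8,5)
{xbET, xbST, xaET, xaST} → row (2,6) (8,5) (2,6) (8,5)
That's 6 distinct rows out of 16 strategies.

6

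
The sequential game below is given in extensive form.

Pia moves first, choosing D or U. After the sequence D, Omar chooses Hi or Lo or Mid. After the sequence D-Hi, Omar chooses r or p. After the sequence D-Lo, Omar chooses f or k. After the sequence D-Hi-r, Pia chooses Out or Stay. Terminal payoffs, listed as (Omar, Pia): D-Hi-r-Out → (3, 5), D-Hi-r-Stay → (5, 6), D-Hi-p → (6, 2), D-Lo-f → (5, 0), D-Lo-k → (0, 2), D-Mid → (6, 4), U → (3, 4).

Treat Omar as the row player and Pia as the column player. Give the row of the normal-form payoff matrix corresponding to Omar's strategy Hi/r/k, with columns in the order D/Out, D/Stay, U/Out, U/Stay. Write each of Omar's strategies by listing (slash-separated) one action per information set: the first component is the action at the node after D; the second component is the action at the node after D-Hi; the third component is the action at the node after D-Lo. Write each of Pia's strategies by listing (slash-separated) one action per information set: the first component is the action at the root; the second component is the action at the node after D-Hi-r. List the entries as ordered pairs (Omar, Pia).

vs D/Out: Pia plays D → Omar plays Hi at [D] → Omar plays r at [D-Hi] → Pia plays Out at [D-Hi-r] → (3, 5)
vs D/Stay: Pia plays D → Omar plays Hi at [D] → Omar plays r at [D-Hi] → Pia plays Stay at [D-Hi-r] → (5, 6)
vs U/Out: Pia plays U → (3, 4)
vs U/Stay: Pia plays U → (3, 4)

(3,5) (5,6) (3,4) (3,4)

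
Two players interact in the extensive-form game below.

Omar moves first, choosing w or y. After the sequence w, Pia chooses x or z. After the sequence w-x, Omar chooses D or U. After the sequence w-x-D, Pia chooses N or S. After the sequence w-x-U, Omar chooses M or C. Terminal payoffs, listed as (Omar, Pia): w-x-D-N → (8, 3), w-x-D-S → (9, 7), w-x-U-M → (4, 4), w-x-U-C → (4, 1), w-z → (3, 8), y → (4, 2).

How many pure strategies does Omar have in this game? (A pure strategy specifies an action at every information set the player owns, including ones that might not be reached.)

8

Omar owns the root with actions {w, y} — two choices.
Omar owns the node after w-x with actions {D, U} — two choices.
Omar owns the node after w-x-U with actions {M, C} — two choices.
A pure strategy fixes one action at each information set independently, so the count is the product 2 × 2 × 2 = 8.
(For reference, Pia has 4 pure strategies, giving a 8×4 normal-form matrix.)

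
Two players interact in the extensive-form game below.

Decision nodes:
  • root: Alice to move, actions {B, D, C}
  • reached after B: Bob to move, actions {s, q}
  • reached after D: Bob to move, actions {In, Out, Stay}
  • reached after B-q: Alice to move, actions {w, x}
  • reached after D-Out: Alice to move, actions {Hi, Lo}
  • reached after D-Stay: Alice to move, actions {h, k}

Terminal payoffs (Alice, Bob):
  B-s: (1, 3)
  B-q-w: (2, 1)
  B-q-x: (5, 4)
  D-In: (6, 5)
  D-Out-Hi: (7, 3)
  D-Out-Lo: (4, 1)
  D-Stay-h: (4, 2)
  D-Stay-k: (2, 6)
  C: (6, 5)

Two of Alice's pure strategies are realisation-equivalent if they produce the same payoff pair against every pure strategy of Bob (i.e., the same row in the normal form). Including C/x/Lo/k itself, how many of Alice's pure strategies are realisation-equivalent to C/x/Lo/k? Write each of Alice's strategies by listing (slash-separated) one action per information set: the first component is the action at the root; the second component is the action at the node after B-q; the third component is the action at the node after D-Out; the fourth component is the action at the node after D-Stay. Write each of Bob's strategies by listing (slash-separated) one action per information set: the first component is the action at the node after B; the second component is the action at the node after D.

8

Row for C/x/Lo/k (columns s/In, s/Out, s/Stay, q/In, q/Out, q/Stay): (6,5) (6,5) (6,5) (6,5) (6,5) (6,5).
Under C/x/Lo/k, Alice's choice at the node after B-q and at the node after D-Out and at the node after D-Stay can never be reached regardless of what Bob does, so varying those choices leaves every outcome unchanged.
Holding the reachable choices fixed and varying the unreachable ones freely already gives 2 × 2 × 2 = 8 equivalent strategies.
No other strategy reproduces this row, so those 8 are the full class: C/w/Hi/h, C/w/Hi/k, C/w/Lo/h, C/w/Lo/k, C/x/Hi/h, C/x/Hi/k, C/x/Lo/h, C/x/Lo/k.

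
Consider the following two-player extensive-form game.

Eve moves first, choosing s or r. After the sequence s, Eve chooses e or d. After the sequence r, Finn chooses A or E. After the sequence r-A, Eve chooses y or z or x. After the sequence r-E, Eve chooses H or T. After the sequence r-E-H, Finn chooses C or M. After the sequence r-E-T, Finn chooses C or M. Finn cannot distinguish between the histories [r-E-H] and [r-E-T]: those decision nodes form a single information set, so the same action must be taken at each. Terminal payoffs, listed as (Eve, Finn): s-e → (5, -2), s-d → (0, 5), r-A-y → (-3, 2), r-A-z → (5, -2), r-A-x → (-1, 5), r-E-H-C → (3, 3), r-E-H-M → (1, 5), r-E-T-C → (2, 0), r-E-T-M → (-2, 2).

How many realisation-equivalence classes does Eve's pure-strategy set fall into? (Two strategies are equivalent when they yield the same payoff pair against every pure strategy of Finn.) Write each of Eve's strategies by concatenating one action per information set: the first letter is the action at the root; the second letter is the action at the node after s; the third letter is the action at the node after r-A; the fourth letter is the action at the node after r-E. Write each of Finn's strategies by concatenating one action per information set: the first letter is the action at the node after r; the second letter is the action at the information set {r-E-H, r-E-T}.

8

Eve has 24 pure strategies: seyH, seyT, sezH, sezT, sexH, sexT, sdyH, sdyT, sdzH, sdzT, sdxH, sdxT, reyH, reyT, rezH, rezT, rexH, rexT, rdyH, rdyT, rdzH, rdzT, rdxH, rdxT. Columns: AC, AM, EC, EM.
{seyH, seyT, sezH, sezT, sexH, sexT} → row (5,-2) (5,-2) (5,-2) (5,-2)
{sdyH, sdyT, sdzH, sdzT, sdxH, sdxT} → row (0,5) (0,5) (0,5) (0,5)
{reyH, rdyH} → row (-3,2) (-3,2) (3,3) (1,5)
{reyT, rdyT} → row (-3,2) (-3,2) (2,0) (-2,2)
{rezH, rdzH} → row (5,-2) (5,-2) (3,3) (1,5)
{rezT, rdzT} → row (5,-2) (5,-2) (2,0) (-2,2)
{rexH, rdxH} → row (-1,5) (-1,5) (3,3) (1,5)
{rexT, rdxT} → row (-1,5) (-1,5) (2,0) (-2,2)
That's 8 distinct rows out of 24 strategies.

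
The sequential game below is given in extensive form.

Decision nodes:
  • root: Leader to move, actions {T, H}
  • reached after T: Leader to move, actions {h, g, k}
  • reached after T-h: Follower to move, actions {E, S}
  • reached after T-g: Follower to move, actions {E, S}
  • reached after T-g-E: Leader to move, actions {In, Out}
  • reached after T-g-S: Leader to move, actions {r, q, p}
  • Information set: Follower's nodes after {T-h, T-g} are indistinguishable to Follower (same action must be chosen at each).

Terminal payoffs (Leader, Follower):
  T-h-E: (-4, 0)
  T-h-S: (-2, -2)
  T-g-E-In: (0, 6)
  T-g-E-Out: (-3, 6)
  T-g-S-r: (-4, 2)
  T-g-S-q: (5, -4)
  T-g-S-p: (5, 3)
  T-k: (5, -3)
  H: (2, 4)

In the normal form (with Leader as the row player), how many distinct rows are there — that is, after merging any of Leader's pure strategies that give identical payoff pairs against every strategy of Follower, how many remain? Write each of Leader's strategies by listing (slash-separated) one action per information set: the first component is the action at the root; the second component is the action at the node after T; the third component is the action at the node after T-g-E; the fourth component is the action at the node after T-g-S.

9

Leader has 36 pure strategies: T/h/In/r, T/h/In/q, T/h/In/p, T/h/Out/r, T/h/Out/q, T/h/Out/p, T/g/In/r, T/g/In/q, T/g/In/p, T/g/Out/r, T/g/Out/q, T/g/Out/p, T/k/In/r, T/k/In/q, T/k/In/p, T/k/Out/r, T/k/Out/q, T/k/Out/p, H/h/In/r, H/h/In/q, H/h/In/p, H/h/Out/r, H/h/Out/q, H/h/Out/p, H/g/In/r, H/g/In/q, H/g/In/p, H/g/Out/r, H/g/Out/q, H/g/Out/p, H/k/In/r, H/k/In/q, H/k/In/p, H/k/Out/r, H/k/Out/q, H/k/Out/p. Columns: E, S.
{T/h/In/r, T/h/In/q, T/h/In/p, T/h/Out/r, T/h/Out/q, T/h/Out/p} → row (-4,0) (-2,-2)
{T/g/In/r} → row (0,6) (-4,2)
{T/g/In/q} → row (0,6) (5,-4)
{T/g/In/p} → row (0,6) (5,3)
{T/g/Out/r} → row (-3,6) (-4,2)
{T/g/Out/q} → row (-3,6) (5,-4)
{T/g/Out/p} → row (-3,6) (5,3)
{T/k/In/r, T/k/In/q, T/k/In/p, T/k/Out/r, T/k/Out/q, T/k/Out/p} → row (5,-3) (5,-3)
{H/h/In/r, H/h/In/q, H/h/In/p, H/h/Out/r, H/h/Out/q, H/h/Out/p, H/g/In/r, H/g/In/q, H/g/In/p, H/g/Out/r, H/g/Out/q, H/g/Out/p, H/k/In/r, H/k/In/q, H/k/In/p, H/k/Out/r, H/k/Out/q, H/k/Out/p} → row (2,4) (2,4)
That's 9 distinct rows out of 36 strategies.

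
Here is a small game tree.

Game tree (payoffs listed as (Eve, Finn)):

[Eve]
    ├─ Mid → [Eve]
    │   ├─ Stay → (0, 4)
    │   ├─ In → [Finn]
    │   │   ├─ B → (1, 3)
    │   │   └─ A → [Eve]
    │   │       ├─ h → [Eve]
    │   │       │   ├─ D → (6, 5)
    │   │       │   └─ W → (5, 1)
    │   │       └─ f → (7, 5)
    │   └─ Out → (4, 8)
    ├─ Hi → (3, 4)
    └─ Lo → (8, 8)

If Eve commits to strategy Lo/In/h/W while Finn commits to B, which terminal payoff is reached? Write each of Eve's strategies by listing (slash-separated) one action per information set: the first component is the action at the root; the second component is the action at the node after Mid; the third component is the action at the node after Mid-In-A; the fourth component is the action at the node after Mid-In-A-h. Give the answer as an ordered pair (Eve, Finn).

Trace the play path from the root:
  Eve plays Lo
→ terminal payoff (8, 8).
(Eve's choice at the node after Mid is never reached on this path, so it doesn't affect the outcome.)

(8, 8)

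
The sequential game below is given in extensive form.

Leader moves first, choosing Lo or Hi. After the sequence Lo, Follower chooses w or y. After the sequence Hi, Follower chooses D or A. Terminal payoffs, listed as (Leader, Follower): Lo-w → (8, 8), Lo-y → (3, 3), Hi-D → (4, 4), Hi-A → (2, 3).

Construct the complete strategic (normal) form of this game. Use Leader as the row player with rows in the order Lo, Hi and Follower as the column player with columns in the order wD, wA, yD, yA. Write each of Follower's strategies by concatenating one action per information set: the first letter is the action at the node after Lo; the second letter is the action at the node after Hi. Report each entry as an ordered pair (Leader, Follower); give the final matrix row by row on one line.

Lo: (8,8) (8,8) (3,3) (3,3) | Hi: (4,4) (2,3) (4,4) (2,3)

Row Lo: wD→(8,8), wA→(8,8), yD→(3,3), yA→(3,3)
Row Hi: wD→(4,4), wA→(2,3), yD→(4,4), yA→(2,3)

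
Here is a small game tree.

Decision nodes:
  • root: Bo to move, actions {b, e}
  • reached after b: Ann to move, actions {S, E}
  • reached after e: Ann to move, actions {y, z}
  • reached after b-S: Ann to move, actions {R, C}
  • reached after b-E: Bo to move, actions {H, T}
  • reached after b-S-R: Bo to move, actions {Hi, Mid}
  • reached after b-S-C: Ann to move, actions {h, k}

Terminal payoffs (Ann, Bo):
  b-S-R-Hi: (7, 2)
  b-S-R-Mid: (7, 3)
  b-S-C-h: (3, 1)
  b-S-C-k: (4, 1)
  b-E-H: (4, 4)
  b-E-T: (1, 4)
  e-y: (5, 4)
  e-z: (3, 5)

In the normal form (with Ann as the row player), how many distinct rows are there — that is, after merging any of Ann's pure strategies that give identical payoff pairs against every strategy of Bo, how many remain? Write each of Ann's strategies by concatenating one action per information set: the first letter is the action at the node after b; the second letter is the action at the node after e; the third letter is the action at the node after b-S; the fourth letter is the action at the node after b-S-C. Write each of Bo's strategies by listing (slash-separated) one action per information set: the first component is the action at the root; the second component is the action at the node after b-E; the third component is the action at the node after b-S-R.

Ann has 16 pure strategies: SyRh, SyRk, SyCh, SyCk, SzRh, SzRk, SzCh, SzCk, EyRh, EyRk, EyCh, EyCk, EzRh, EzRk, EzCh, EzCk. Columns: b/H/Hi, b/H/Mid, b/T/Hi, b/T/Mid, e/H/Hi, e/H/Mid, e/T/Hi, e/T/Mid.
{SyRh, SyRk} → row (7,2) (7,3) (7,2) (7,3) (5,4) (5,4) (5,4) (5,4)
{SyCh} → row (3,1) (3,1) (3,1) (3,1) (5,4) (5,4) (5,4) (5,4)
{SyCk} → row (4,1) (4,1) (4,1) (4,1) (5,4) (5,4) (5,4) (5,4)
{SzRh, SzRk} → row (7,2) (7,3) (7,2) (7,3) (3,5) (3,5) (3,5) (3,5)
{SzCh} → row (3,1) (3,1) (3,1) (3,1) (3,5) (3,5) (3,5) (3,5)
{SzCk} → row (4,1) (4,1) (4,1) (4,1) (3,5) (3,5) (3,5) (3,5)
{EyRh, EyRk, EyCh, EyCk} → row (4,4) (4,4) (1,4) (1,4) (5,4) (5,4) (5,4) (5,4)
{EzRh, EzRk, EzCh, EzCk} → row (4,4) (4,4) (1,4) (1,4) (3,5) (3,5) (3,5) (3,5)
That's 8 distinct rows out of 16 strategies.

8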